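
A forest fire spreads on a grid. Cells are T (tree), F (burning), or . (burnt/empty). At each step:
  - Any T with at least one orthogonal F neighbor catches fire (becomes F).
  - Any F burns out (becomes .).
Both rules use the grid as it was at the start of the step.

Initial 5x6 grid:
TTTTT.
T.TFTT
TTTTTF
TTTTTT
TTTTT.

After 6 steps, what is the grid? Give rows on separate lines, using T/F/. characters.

Step 1: 7 trees catch fire, 2 burn out
  TTTFT.
  T.F.FF
  TTTFF.
  TTTTTF
  TTTTT.
Step 2: 5 trees catch fire, 7 burn out
  TTF.F.
  T.....
  TTF...
  TTTFF.
  TTTTT.
Step 3: 5 trees catch fire, 5 burn out
  TF....
  T.....
  TF....
  TTF...
  TTTFF.
Step 4: 4 trees catch fire, 5 burn out
  F.....
  T.....
  F.....
  TF....
  TTF...
Step 5: 3 trees catch fire, 4 burn out
  ......
  F.....
  ......
  F.....
  TF....
Step 6: 1 trees catch fire, 3 burn out
  ......
  ......
  ......
  ......
  F.....

......
......
......
......
F.....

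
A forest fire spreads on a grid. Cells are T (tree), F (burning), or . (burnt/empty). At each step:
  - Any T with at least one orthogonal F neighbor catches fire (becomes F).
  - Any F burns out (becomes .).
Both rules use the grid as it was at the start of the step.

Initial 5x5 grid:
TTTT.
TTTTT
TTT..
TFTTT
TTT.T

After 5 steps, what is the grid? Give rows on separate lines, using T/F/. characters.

Step 1: 4 trees catch fire, 1 burn out
  TTTT.
  TTTTT
  TFT..
  F.FTT
  TFT.T
Step 2: 6 trees catch fire, 4 burn out
  TTTT.
  TFTTT
  F.F..
  ...FT
  F.F.T
Step 3: 4 trees catch fire, 6 burn out
  TFTT.
  F.FTT
  .....
  ....F
  ....T
Step 4: 4 trees catch fire, 4 burn out
  F.FT.
  ...FT
  .....
  .....
  ....F
Step 5: 2 trees catch fire, 4 burn out
  ...F.
  ....F
  .....
  .....
  .....

...F.
....F
.....
.....
.....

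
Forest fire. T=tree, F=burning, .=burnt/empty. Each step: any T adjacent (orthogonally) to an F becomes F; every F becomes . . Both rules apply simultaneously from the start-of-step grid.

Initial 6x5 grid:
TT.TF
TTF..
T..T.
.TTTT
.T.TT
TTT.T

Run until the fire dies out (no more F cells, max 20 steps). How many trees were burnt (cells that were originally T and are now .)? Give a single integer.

Answer: 6

Derivation:
Step 1: +2 fires, +2 burnt (F count now 2)
Step 2: +2 fires, +2 burnt (F count now 2)
Step 3: +2 fires, +2 burnt (F count now 2)
Step 4: +0 fires, +2 burnt (F count now 0)
Fire out after step 4
Initially T: 18, now '.': 18
Total burnt (originally-T cells now '.'): 6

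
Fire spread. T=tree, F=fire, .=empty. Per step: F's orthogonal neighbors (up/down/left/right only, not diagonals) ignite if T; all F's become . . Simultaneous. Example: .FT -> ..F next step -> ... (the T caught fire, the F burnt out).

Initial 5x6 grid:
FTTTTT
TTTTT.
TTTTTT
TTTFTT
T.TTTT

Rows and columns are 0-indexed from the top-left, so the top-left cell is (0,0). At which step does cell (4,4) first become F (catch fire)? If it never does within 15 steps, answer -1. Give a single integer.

Step 1: cell (4,4)='T' (+6 fires, +2 burnt)
Step 2: cell (4,4)='F' (+10 fires, +6 burnt)
  -> target ignites at step 2
Step 3: cell (4,4)='.' (+7 fires, +10 burnt)
Step 4: cell (4,4)='.' (+2 fires, +7 burnt)
Step 5: cell (4,4)='.' (+1 fires, +2 burnt)
Step 6: cell (4,4)='.' (+0 fires, +1 burnt)
  fire out at step 6

2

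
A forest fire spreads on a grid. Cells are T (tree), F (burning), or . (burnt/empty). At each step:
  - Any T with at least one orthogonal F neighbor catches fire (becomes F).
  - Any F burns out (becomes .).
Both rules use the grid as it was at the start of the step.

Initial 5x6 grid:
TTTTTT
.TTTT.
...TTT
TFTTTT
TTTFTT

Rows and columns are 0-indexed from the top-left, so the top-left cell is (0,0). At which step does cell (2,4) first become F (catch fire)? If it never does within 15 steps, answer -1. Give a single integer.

Step 1: cell (2,4)='T' (+6 fires, +2 burnt)
Step 2: cell (2,4)='T' (+4 fires, +6 burnt)
Step 3: cell (2,4)='F' (+3 fires, +4 burnt)
  -> target ignites at step 3
Step 4: cell (2,4)='.' (+4 fires, +3 burnt)
Step 5: cell (2,4)='.' (+3 fires, +4 burnt)
Step 6: cell (2,4)='.' (+2 fires, +3 burnt)
Step 7: cell (2,4)='.' (+1 fires, +2 burnt)
Step 8: cell (2,4)='.' (+0 fires, +1 burnt)
  fire out at step 8

3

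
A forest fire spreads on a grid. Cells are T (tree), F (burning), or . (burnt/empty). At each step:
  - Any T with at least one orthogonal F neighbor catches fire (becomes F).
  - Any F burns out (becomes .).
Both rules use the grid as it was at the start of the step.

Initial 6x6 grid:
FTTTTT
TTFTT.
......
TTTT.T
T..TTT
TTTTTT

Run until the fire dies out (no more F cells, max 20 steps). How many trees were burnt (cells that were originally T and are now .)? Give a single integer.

Step 1: +5 fires, +2 burnt (F count now 5)
Step 2: +2 fires, +5 burnt (F count now 2)
Step 3: +1 fires, +2 burnt (F count now 1)
Step 4: +1 fires, +1 burnt (F count now 1)
Step 5: +0 fires, +1 burnt (F count now 0)
Fire out after step 5
Initially T: 24, now '.': 21
Total burnt (originally-T cells now '.'): 9

Answer: 9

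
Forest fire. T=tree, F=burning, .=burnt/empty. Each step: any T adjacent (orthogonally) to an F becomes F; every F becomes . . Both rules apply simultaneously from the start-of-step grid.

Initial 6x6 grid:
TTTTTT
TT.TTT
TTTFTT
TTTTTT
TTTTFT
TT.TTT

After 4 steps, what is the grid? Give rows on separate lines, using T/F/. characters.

Step 1: 8 trees catch fire, 2 burn out
  TTTTTT
  TT.FTT
  TTF.FT
  TTTFFT
  TTTF.F
  TT.TFT
Step 2: 9 trees catch fire, 8 burn out
  TTTFTT
  TT..FT
  TF...F
  TTF..F
  TTF...
  TT.F.F
Step 3: 7 trees catch fire, 9 burn out
  TTF.FT
  TF...F
  F.....
  TF....
  TF....
  TT....
Step 4: 6 trees catch fire, 7 burn out
  TF...F
  F.....
  ......
  F.....
  F.....
  TF....

TF...F
F.....
......
F.....
F.....
TF....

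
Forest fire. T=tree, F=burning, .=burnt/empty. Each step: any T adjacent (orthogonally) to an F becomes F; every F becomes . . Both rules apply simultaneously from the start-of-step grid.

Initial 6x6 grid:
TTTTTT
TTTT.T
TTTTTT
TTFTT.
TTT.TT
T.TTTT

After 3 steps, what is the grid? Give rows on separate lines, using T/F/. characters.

Step 1: 4 trees catch fire, 1 burn out
  TTTTTT
  TTTT.T
  TTFTTT
  TF.FT.
  TTF.TT
  T.TTTT
Step 2: 7 trees catch fire, 4 burn out
  TTTTTT
  TTFT.T
  TF.FTT
  F...F.
  TF..TT
  T.FTTT
Step 3: 8 trees catch fire, 7 burn out
  TTFTTT
  TF.F.T
  F...FT
  ......
  F...FT
  T..FTT

TTFTTT
TF.F.T
F...FT
......
F...FT
T..FTT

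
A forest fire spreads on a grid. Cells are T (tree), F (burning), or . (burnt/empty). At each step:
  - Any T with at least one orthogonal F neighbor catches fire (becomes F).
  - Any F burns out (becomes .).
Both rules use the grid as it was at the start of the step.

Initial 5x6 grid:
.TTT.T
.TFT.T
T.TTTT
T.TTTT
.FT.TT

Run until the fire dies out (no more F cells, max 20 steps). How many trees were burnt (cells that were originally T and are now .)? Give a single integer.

Step 1: +5 fires, +2 burnt (F count now 5)
Step 2: +4 fires, +5 burnt (F count now 4)
Step 3: +2 fires, +4 burnt (F count now 2)
Step 4: +2 fires, +2 burnt (F count now 2)
Step 5: +3 fires, +2 burnt (F count now 3)
Step 6: +2 fires, +3 burnt (F count now 2)
Step 7: +0 fires, +2 burnt (F count now 0)
Fire out after step 7
Initially T: 20, now '.': 28
Total burnt (originally-T cells now '.'): 18

Answer: 18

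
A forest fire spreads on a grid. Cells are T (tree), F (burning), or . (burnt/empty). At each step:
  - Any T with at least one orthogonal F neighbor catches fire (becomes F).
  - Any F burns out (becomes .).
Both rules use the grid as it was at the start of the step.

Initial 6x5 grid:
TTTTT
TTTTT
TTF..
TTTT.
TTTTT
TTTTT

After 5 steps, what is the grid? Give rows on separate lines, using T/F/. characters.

Step 1: 3 trees catch fire, 1 burn out
  TTTTT
  TTFTT
  TF...
  TTFT.
  TTTTT
  TTTTT
Step 2: 7 trees catch fire, 3 burn out
  TTFTT
  TF.FT
  F....
  TF.F.
  TTFTT
  TTTTT
Step 3: 8 trees catch fire, 7 burn out
  TF.FT
  F...F
  .....
  F....
  TF.FT
  TTFTT
Step 4: 6 trees catch fire, 8 burn out
  F...F
  .....
  .....
  .....
  F...F
  TF.FT
Step 5: 2 trees catch fire, 6 burn out
  .....
  .....
  .....
  .....
  .....
  F...F

.....
.....
.....
.....
.....
F...F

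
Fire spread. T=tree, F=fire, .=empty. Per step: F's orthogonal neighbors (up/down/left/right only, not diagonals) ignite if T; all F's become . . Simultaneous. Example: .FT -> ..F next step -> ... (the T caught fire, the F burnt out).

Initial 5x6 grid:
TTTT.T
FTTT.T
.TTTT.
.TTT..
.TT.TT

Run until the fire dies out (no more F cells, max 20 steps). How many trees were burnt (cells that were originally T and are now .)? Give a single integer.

Step 1: +2 fires, +1 burnt (F count now 2)
Step 2: +3 fires, +2 burnt (F count now 3)
Step 3: +4 fires, +3 burnt (F count now 4)
Step 4: +4 fires, +4 burnt (F count now 4)
Step 5: +3 fires, +4 burnt (F count now 3)
Step 6: +0 fires, +3 burnt (F count now 0)
Fire out after step 6
Initially T: 20, now '.': 26
Total burnt (originally-T cells now '.'): 16

Answer: 16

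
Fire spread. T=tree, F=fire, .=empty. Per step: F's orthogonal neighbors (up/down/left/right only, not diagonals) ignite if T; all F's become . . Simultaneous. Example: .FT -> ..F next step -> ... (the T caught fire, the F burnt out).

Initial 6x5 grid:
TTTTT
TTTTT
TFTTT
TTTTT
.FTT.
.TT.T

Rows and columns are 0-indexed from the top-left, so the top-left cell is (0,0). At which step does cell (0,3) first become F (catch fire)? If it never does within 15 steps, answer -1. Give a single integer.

Step 1: cell (0,3)='T' (+6 fires, +2 burnt)
Step 2: cell (0,3)='T' (+8 fires, +6 burnt)
Step 3: cell (0,3)='T' (+5 fires, +8 burnt)
Step 4: cell (0,3)='F' (+3 fires, +5 burnt)
  -> target ignites at step 4
Step 5: cell (0,3)='.' (+1 fires, +3 burnt)
Step 6: cell (0,3)='.' (+0 fires, +1 burnt)
  fire out at step 6

4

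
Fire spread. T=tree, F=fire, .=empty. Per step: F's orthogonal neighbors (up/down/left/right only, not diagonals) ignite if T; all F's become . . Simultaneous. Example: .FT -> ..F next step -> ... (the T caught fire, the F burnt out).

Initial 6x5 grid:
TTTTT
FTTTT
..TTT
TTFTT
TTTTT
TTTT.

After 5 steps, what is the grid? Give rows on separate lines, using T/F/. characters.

Step 1: 6 trees catch fire, 2 burn out
  FTTTT
  .FTTT
  ..FTT
  TF.FT
  TTFTT
  TTTT.
Step 2: 8 trees catch fire, 6 burn out
  .FTTT
  ..FTT
  ...FT
  F...F
  TF.FT
  TTFT.
Step 3: 7 trees catch fire, 8 burn out
  ..FTT
  ...FT
  ....F
  .....
  F...F
  TF.F.
Step 4: 3 trees catch fire, 7 burn out
  ...FT
  ....F
  .....
  .....
  .....
  F....
Step 5: 1 trees catch fire, 3 burn out
  ....F
  .....
  .....
  .....
  .....
  .....

....F
.....
.....
.....
.....
.....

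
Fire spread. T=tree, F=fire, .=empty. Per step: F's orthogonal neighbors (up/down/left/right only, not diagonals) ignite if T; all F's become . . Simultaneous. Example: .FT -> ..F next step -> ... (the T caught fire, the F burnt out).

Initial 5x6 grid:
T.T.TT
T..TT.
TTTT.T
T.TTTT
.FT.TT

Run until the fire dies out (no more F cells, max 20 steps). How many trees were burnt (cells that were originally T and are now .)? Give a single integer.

Answer: 19

Derivation:
Step 1: +1 fires, +1 burnt (F count now 1)
Step 2: +1 fires, +1 burnt (F count now 1)
Step 3: +2 fires, +1 burnt (F count now 2)
Step 4: +3 fires, +2 burnt (F count now 3)
Step 5: +4 fires, +3 burnt (F count now 4)
Step 6: +5 fires, +4 burnt (F count now 5)
Step 7: +2 fires, +5 burnt (F count now 2)
Step 8: +1 fires, +2 burnt (F count now 1)
Step 9: +0 fires, +1 burnt (F count now 0)
Fire out after step 9
Initially T: 20, now '.': 29
Total burnt (originally-T cells now '.'): 19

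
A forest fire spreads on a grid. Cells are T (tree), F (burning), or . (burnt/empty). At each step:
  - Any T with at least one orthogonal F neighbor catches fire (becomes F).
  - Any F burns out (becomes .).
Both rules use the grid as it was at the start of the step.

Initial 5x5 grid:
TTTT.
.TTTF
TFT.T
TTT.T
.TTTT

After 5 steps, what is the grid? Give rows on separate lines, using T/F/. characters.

Step 1: 6 trees catch fire, 2 burn out
  TTTT.
  .FTF.
  F.F.F
  TFT.T
  .TTTT
Step 2: 7 trees catch fire, 6 burn out
  TFTF.
  ..F..
  .....
  F.F.F
  .FTTT
Step 3: 4 trees catch fire, 7 burn out
  F.F..
  .....
  .....
  .....
  ..FTF
Step 4: 1 trees catch fire, 4 burn out
  .....
  .....
  .....
  .....
  ...F.
Step 5: 0 trees catch fire, 1 burn out
  .....
  .....
  .....
  .....
  .....

.....
.....
.....
.....
.....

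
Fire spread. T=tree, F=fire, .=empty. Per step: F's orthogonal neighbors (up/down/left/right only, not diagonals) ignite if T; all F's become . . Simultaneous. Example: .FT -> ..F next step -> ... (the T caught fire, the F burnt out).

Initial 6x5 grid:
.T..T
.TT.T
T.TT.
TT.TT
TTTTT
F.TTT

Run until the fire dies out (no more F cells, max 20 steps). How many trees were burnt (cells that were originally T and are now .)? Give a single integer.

Step 1: +1 fires, +1 burnt (F count now 1)
Step 2: +2 fires, +1 burnt (F count now 2)
Step 3: +3 fires, +2 burnt (F count now 3)
Step 4: +2 fires, +3 burnt (F count now 2)
Step 5: +3 fires, +2 burnt (F count now 3)
Step 6: +3 fires, +3 burnt (F count now 3)
Step 7: +1 fires, +3 burnt (F count now 1)
Step 8: +1 fires, +1 burnt (F count now 1)
Step 9: +1 fires, +1 burnt (F count now 1)
Step 10: +1 fires, +1 burnt (F count now 1)
Step 11: +0 fires, +1 burnt (F count now 0)
Fire out after step 11
Initially T: 20, now '.': 28
Total burnt (originally-T cells now '.'): 18

Answer: 18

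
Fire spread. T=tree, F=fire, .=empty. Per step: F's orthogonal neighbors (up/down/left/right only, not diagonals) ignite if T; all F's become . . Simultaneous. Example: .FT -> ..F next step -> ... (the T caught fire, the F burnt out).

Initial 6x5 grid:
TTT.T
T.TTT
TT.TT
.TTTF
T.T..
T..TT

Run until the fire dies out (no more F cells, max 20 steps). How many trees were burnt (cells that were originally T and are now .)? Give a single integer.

Step 1: +2 fires, +1 burnt (F count now 2)
Step 2: +3 fires, +2 burnt (F count now 3)
Step 3: +4 fires, +3 burnt (F count now 4)
Step 4: +2 fires, +4 burnt (F count now 2)
Step 5: +2 fires, +2 burnt (F count now 2)
Step 6: +2 fires, +2 burnt (F count now 2)
Step 7: +1 fires, +2 burnt (F count now 1)
Step 8: +0 fires, +1 burnt (F count now 0)
Fire out after step 8
Initially T: 20, now '.': 26
Total burnt (originally-T cells now '.'): 16

Answer: 16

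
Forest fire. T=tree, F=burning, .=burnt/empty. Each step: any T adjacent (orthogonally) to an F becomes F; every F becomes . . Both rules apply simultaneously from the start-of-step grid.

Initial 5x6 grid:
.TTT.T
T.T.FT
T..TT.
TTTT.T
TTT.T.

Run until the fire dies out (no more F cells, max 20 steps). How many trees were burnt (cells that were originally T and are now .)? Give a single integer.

Step 1: +2 fires, +1 burnt (F count now 2)
Step 2: +2 fires, +2 burnt (F count now 2)
Step 3: +1 fires, +2 burnt (F count now 1)
Step 4: +1 fires, +1 burnt (F count now 1)
Step 5: +2 fires, +1 burnt (F count now 2)
Step 6: +2 fires, +2 burnt (F count now 2)
Step 7: +2 fires, +2 burnt (F count now 2)
Step 8: +1 fires, +2 burnt (F count now 1)
Step 9: +0 fires, +1 burnt (F count now 0)
Fire out after step 9
Initially T: 19, now '.': 24
Total burnt (originally-T cells now '.'): 13

Answer: 13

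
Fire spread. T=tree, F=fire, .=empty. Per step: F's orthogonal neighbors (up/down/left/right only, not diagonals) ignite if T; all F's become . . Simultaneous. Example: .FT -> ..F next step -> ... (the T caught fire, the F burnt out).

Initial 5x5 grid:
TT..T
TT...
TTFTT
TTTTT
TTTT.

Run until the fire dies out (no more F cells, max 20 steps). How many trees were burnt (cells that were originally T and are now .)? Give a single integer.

Step 1: +3 fires, +1 burnt (F count now 3)
Step 2: +6 fires, +3 burnt (F count now 6)
Step 3: +6 fires, +6 burnt (F count now 6)
Step 4: +2 fires, +6 burnt (F count now 2)
Step 5: +0 fires, +2 burnt (F count now 0)
Fire out after step 5
Initially T: 18, now '.': 24
Total burnt (originally-T cells now '.'): 17

Answer: 17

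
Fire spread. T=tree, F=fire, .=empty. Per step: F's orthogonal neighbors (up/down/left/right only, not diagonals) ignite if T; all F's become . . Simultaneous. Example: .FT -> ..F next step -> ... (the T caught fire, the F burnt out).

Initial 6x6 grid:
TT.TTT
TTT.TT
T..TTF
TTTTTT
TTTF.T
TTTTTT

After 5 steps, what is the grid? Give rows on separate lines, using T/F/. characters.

Step 1: 6 trees catch fire, 2 burn out
  TT.TTT
  TTT.TF
  T..TF.
  TTTFTF
  TTF..T
  TTTFTT
Step 2: 9 trees catch fire, 6 burn out
  TT.TTF
  TTT.F.
  T..F..
  TTF.F.
  TF...F
  TTF.FT
Step 3: 5 trees catch fire, 9 burn out
  TT.TF.
  TTT...
  T.....
  TF....
  F.....
  TF...F
Step 4: 3 trees catch fire, 5 burn out
  TT.F..
  TTT...
  T.....
  F.....
  ......
  F.....
Step 5: 1 trees catch fire, 3 burn out
  TT....
  TTT...
  F.....
  ......
  ......
  ......

TT....
TTT...
F.....
......
......
......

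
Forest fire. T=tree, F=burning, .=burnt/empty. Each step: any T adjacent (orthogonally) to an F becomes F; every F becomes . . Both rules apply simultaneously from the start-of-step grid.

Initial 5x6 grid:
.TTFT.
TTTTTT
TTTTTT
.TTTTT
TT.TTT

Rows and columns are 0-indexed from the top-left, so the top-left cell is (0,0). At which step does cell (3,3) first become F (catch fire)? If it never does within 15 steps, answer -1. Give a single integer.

Step 1: cell (3,3)='T' (+3 fires, +1 burnt)
Step 2: cell (3,3)='T' (+4 fires, +3 burnt)
Step 3: cell (3,3)='F' (+5 fires, +4 burnt)
  -> target ignites at step 3
Step 4: cell (3,3)='.' (+6 fires, +5 burnt)
Step 5: cell (3,3)='.' (+4 fires, +6 burnt)
Step 6: cell (3,3)='.' (+2 fires, +4 burnt)
Step 7: cell (3,3)='.' (+1 fires, +2 burnt)
Step 8: cell (3,3)='.' (+0 fires, +1 burnt)
  fire out at step 8

3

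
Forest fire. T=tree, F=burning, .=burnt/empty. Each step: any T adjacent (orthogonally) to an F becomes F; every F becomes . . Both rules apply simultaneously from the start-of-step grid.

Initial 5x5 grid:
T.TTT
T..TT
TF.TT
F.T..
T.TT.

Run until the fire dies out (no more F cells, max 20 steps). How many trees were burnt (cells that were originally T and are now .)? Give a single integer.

Answer: 4

Derivation:
Step 1: +2 fires, +2 burnt (F count now 2)
Step 2: +1 fires, +2 burnt (F count now 1)
Step 3: +1 fires, +1 burnt (F count now 1)
Step 4: +0 fires, +1 burnt (F count now 0)
Fire out after step 4
Initially T: 14, now '.': 15
Total burnt (originally-T cells now '.'): 4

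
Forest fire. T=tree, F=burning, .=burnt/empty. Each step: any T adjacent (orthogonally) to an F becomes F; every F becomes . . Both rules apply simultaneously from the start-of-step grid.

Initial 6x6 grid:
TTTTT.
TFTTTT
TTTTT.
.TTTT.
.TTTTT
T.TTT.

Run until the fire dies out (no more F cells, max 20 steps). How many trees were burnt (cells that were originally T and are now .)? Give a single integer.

Answer: 27

Derivation:
Step 1: +4 fires, +1 burnt (F count now 4)
Step 2: +6 fires, +4 burnt (F count now 6)
Step 3: +5 fires, +6 burnt (F count now 5)
Step 4: +5 fires, +5 burnt (F count now 5)
Step 5: +3 fires, +5 burnt (F count now 3)
Step 6: +2 fires, +3 burnt (F count now 2)
Step 7: +2 fires, +2 burnt (F count now 2)
Step 8: +0 fires, +2 burnt (F count now 0)
Fire out after step 8
Initially T: 28, now '.': 35
Total burnt (originally-T cells now '.'): 27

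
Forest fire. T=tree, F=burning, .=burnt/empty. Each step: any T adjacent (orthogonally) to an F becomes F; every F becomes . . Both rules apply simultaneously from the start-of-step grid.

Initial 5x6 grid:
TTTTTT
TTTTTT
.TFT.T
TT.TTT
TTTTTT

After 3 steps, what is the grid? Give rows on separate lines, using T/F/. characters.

Step 1: 3 trees catch fire, 1 burn out
  TTTTTT
  TTFTTT
  .F.F.T
  TT.TTT
  TTTTTT
Step 2: 5 trees catch fire, 3 burn out
  TTFTTT
  TF.FTT
  .....T
  TF.FTT
  TTTTTT
Step 3: 8 trees catch fire, 5 burn out
  TF.FTT
  F...FT
  .....T
  F...FT
  TFTFTT

TF.FTT
F...FT
.....T
F...FT
TFTFTT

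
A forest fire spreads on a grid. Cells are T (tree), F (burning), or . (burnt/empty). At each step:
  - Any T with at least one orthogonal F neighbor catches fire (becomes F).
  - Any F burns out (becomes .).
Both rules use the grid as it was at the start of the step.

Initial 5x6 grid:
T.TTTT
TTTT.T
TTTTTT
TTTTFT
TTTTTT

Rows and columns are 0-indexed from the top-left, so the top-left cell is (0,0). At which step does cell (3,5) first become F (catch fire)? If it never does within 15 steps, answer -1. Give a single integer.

Step 1: cell (3,5)='F' (+4 fires, +1 burnt)
  -> target ignites at step 1
Step 2: cell (3,5)='.' (+5 fires, +4 burnt)
Step 3: cell (3,5)='.' (+5 fires, +5 burnt)
Step 4: cell (3,5)='.' (+6 fires, +5 burnt)
Step 5: cell (3,5)='.' (+5 fires, +6 burnt)
Step 6: cell (3,5)='.' (+1 fires, +5 burnt)
Step 7: cell (3,5)='.' (+1 fires, +1 burnt)
Step 8: cell (3,5)='.' (+0 fires, +1 burnt)
  fire out at step 8

1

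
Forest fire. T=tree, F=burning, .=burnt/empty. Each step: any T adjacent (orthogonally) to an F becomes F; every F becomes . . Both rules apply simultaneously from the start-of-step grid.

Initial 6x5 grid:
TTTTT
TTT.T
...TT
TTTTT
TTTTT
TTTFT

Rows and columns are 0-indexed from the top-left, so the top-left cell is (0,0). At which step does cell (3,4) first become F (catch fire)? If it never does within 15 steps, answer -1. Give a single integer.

Step 1: cell (3,4)='T' (+3 fires, +1 burnt)
Step 2: cell (3,4)='T' (+4 fires, +3 burnt)
Step 3: cell (3,4)='F' (+5 fires, +4 burnt)
  -> target ignites at step 3
Step 4: cell (3,4)='.' (+3 fires, +5 burnt)
Step 5: cell (3,4)='.' (+2 fires, +3 burnt)
Step 6: cell (3,4)='.' (+1 fires, +2 burnt)
Step 7: cell (3,4)='.' (+1 fires, +1 burnt)
Step 8: cell (3,4)='.' (+1 fires, +1 burnt)
Step 9: cell (3,4)='.' (+2 fires, +1 burnt)
Step 10: cell (3,4)='.' (+2 fires, +2 burnt)
Step 11: cell (3,4)='.' (+1 fires, +2 burnt)
Step 12: cell (3,4)='.' (+0 fires, +1 burnt)
  fire out at step 12

3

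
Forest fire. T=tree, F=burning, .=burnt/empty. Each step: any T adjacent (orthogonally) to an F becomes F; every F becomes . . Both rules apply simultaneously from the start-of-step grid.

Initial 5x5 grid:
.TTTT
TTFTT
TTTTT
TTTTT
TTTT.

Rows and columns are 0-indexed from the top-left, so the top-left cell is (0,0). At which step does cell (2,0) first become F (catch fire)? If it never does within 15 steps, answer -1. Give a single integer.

Step 1: cell (2,0)='T' (+4 fires, +1 burnt)
Step 2: cell (2,0)='T' (+7 fires, +4 burnt)
Step 3: cell (2,0)='F' (+6 fires, +7 burnt)
  -> target ignites at step 3
Step 4: cell (2,0)='.' (+4 fires, +6 burnt)
Step 5: cell (2,0)='.' (+1 fires, +4 burnt)
Step 6: cell (2,0)='.' (+0 fires, +1 burnt)
  fire out at step 6

3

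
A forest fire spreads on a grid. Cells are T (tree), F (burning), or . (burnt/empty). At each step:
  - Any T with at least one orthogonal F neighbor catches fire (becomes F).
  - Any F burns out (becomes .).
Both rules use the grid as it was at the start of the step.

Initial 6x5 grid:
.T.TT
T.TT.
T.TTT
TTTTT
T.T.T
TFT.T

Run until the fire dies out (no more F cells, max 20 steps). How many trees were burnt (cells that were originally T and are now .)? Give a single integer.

Step 1: +2 fires, +1 burnt (F count now 2)
Step 2: +2 fires, +2 burnt (F count now 2)
Step 3: +2 fires, +2 burnt (F count now 2)
Step 4: +4 fires, +2 burnt (F count now 4)
Step 5: +4 fires, +4 burnt (F count now 4)
Step 6: +3 fires, +4 burnt (F count now 3)
Step 7: +2 fires, +3 burnt (F count now 2)
Step 8: +1 fires, +2 burnt (F count now 1)
Step 9: +0 fires, +1 burnt (F count now 0)
Fire out after step 9
Initially T: 21, now '.': 29
Total burnt (originally-T cells now '.'): 20

Answer: 20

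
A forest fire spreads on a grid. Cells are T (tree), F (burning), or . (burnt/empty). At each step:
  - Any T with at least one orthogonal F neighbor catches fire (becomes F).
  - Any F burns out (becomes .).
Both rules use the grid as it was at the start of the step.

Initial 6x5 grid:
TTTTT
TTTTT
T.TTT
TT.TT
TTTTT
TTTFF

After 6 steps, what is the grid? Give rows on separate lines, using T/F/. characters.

Step 1: 3 trees catch fire, 2 burn out
  TTTTT
  TTTTT
  T.TTT
  TT.TT
  TTTFF
  TTF..
Step 2: 4 trees catch fire, 3 burn out
  TTTTT
  TTTTT
  T.TTT
  TT.FF
  TTF..
  TF...
Step 3: 4 trees catch fire, 4 burn out
  TTTTT
  TTTTT
  T.TFF
  TT...
  TF...
  F....
Step 4: 5 trees catch fire, 4 burn out
  TTTTT
  TTTFF
  T.F..
  TF...
  F....
  .....
Step 5: 4 trees catch fire, 5 burn out
  TTTFF
  TTF..
  T....
  F....
  .....
  .....
Step 6: 3 trees catch fire, 4 burn out
  TTF..
  TF...
  F....
  .....
  .....
  .....

TTF..
TF...
F....
.....
.....
.....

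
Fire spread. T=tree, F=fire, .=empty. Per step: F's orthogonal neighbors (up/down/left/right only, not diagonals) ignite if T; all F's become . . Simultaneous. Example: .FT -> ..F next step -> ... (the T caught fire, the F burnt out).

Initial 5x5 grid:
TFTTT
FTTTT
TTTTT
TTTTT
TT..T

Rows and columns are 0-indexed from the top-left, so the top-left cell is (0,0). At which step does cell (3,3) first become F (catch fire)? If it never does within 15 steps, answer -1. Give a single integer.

Step 1: cell (3,3)='T' (+4 fires, +2 burnt)
Step 2: cell (3,3)='T' (+4 fires, +4 burnt)
Step 3: cell (3,3)='T' (+5 fires, +4 burnt)
Step 4: cell (3,3)='T' (+4 fires, +5 burnt)
Step 5: cell (3,3)='F' (+2 fires, +4 burnt)
  -> target ignites at step 5
Step 6: cell (3,3)='.' (+1 fires, +2 burnt)
Step 7: cell (3,3)='.' (+1 fires, +1 burnt)
Step 8: cell (3,3)='.' (+0 fires, +1 burnt)
  fire out at step 8

5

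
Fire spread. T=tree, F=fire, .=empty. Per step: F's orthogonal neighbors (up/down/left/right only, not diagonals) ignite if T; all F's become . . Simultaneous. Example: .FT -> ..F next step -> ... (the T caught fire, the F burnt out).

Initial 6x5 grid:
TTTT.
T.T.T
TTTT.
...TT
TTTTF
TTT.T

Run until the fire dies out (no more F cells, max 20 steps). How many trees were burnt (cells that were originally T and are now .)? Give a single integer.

Step 1: +3 fires, +1 burnt (F count now 3)
Step 2: +2 fires, +3 burnt (F count now 2)
Step 3: +3 fires, +2 burnt (F count now 3)
Step 4: +3 fires, +3 burnt (F count now 3)
Step 5: +3 fires, +3 burnt (F count now 3)
Step 6: +2 fires, +3 burnt (F count now 2)
Step 7: +3 fires, +2 burnt (F count now 3)
Step 8: +1 fires, +3 burnt (F count now 1)
Step 9: +0 fires, +1 burnt (F count now 0)
Fire out after step 9
Initially T: 21, now '.': 29
Total burnt (originally-T cells now '.'): 20

Answer: 20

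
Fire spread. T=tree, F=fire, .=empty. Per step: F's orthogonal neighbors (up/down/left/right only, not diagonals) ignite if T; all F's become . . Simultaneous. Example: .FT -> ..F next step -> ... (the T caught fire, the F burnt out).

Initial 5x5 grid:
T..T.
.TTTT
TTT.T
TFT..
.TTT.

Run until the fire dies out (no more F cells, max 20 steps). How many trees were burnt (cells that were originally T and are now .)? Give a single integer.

Step 1: +4 fires, +1 burnt (F count now 4)
Step 2: +4 fires, +4 burnt (F count now 4)
Step 3: +2 fires, +4 burnt (F count now 2)
Step 4: +1 fires, +2 burnt (F count now 1)
Step 5: +2 fires, +1 burnt (F count now 2)
Step 6: +1 fires, +2 burnt (F count now 1)
Step 7: +0 fires, +1 burnt (F count now 0)
Fire out after step 7
Initially T: 15, now '.': 24
Total burnt (originally-T cells now '.'): 14

Answer: 14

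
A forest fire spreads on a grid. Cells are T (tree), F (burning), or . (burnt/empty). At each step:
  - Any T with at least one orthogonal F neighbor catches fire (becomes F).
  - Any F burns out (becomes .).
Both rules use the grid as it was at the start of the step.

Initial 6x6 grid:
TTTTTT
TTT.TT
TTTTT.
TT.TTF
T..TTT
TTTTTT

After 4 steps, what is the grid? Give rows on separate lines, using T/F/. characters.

Step 1: 2 trees catch fire, 1 burn out
  TTTTTT
  TTT.TT
  TTTTT.
  TT.TF.
  T..TTF
  TTTTTT
Step 2: 4 trees catch fire, 2 burn out
  TTTTTT
  TTT.TT
  TTTTF.
  TT.F..
  T..TF.
  TTTTTF
Step 3: 4 trees catch fire, 4 burn out
  TTTTTT
  TTT.FT
  TTTF..
  TT....
  T..F..
  TTTTF.
Step 4: 4 trees catch fire, 4 burn out
  TTTTFT
  TTT..F
  TTF...
  TT....
  T.....
  TTTF..

TTTTFT
TTT..F
TTF...
TT....
T.....
TTTF..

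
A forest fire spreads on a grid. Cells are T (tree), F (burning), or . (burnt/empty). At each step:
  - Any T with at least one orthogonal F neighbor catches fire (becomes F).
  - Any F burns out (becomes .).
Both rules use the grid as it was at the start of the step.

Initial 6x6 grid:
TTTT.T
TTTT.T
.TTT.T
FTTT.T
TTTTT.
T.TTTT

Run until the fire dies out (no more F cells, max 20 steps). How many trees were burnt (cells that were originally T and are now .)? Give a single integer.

Answer: 24

Derivation:
Step 1: +2 fires, +1 burnt (F count now 2)
Step 2: +4 fires, +2 burnt (F count now 4)
Step 3: +4 fires, +4 burnt (F count now 4)
Step 4: +6 fires, +4 burnt (F count now 6)
Step 5: +5 fires, +6 burnt (F count now 5)
Step 6: +2 fires, +5 burnt (F count now 2)
Step 7: +1 fires, +2 burnt (F count now 1)
Step 8: +0 fires, +1 burnt (F count now 0)
Fire out after step 8
Initially T: 28, now '.': 32
Total burnt (originally-T cells now '.'): 24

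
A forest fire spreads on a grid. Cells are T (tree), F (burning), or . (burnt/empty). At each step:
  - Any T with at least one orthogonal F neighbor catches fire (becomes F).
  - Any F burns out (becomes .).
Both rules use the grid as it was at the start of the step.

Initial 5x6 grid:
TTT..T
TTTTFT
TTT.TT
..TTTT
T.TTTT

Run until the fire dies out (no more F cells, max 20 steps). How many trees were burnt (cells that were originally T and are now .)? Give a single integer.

Step 1: +3 fires, +1 burnt (F count now 3)
Step 2: +4 fires, +3 burnt (F count now 4)
Step 3: +6 fires, +4 burnt (F count now 6)
Step 4: +6 fires, +6 burnt (F count now 6)
Step 5: +3 fires, +6 burnt (F count now 3)
Step 6: +0 fires, +3 burnt (F count now 0)
Fire out after step 6
Initially T: 23, now '.': 29
Total burnt (originally-T cells now '.'): 22

Answer: 22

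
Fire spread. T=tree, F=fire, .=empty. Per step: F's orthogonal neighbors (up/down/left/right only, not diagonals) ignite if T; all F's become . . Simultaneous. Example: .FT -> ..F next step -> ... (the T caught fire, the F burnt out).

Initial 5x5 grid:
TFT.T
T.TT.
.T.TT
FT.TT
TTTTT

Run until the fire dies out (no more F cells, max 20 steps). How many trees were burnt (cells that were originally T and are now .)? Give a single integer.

Step 1: +4 fires, +2 burnt (F count now 4)
Step 2: +4 fires, +4 burnt (F count now 4)
Step 3: +2 fires, +4 burnt (F count now 2)
Step 4: +2 fires, +2 burnt (F count now 2)
Step 5: +3 fires, +2 burnt (F count now 3)
Step 6: +1 fires, +3 burnt (F count now 1)
Step 7: +0 fires, +1 burnt (F count now 0)
Fire out after step 7
Initially T: 17, now '.': 24
Total burnt (originally-T cells now '.'): 16

Answer: 16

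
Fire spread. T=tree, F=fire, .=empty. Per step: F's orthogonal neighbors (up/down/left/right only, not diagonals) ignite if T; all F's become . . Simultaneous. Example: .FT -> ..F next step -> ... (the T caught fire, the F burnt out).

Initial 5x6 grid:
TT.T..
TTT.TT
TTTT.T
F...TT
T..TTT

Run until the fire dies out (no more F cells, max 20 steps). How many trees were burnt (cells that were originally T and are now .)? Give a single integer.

Answer: 10

Derivation:
Step 1: +2 fires, +1 burnt (F count now 2)
Step 2: +2 fires, +2 burnt (F count now 2)
Step 3: +3 fires, +2 burnt (F count now 3)
Step 4: +3 fires, +3 burnt (F count now 3)
Step 5: +0 fires, +3 burnt (F count now 0)
Fire out after step 5
Initially T: 19, now '.': 21
Total burnt (originally-T cells now '.'): 10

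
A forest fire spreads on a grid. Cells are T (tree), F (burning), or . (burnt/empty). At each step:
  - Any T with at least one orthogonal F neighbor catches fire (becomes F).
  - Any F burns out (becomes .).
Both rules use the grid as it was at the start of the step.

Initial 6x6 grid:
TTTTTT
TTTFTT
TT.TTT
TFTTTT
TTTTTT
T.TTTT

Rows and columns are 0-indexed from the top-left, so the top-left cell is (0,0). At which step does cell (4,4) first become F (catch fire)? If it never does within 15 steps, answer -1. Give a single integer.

Step 1: cell (4,4)='T' (+8 fires, +2 burnt)
Step 2: cell (4,4)='T' (+9 fires, +8 burnt)
Step 3: cell (4,4)='T' (+8 fires, +9 burnt)
Step 4: cell (4,4)='F' (+4 fires, +8 burnt)
  -> target ignites at step 4
Step 5: cell (4,4)='.' (+2 fires, +4 burnt)
Step 6: cell (4,4)='.' (+1 fires, +2 burnt)
Step 7: cell (4,4)='.' (+0 fires, +1 burnt)
  fire out at step 7

4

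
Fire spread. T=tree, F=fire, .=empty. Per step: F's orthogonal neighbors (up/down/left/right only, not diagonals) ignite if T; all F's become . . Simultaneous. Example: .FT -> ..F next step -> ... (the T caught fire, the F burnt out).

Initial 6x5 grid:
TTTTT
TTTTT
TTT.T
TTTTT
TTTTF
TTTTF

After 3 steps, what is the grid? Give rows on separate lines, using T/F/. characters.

Step 1: 3 trees catch fire, 2 burn out
  TTTTT
  TTTTT
  TTT.T
  TTTTF
  TTTF.
  TTTF.
Step 2: 4 trees catch fire, 3 burn out
  TTTTT
  TTTTT
  TTT.F
  TTTF.
  TTF..
  TTF..
Step 3: 4 trees catch fire, 4 burn out
  TTTTT
  TTTTF
  TTT..
  TTF..
  TF...
  TF...

TTTTT
TTTTF
TTT..
TTF..
TF...
TF...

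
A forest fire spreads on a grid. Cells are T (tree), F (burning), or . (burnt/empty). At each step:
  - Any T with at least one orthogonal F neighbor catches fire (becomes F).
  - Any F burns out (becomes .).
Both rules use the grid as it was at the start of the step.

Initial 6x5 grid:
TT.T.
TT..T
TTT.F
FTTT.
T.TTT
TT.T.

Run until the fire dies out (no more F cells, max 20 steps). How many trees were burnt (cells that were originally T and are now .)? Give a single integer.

Answer: 18

Derivation:
Step 1: +4 fires, +2 burnt (F count now 4)
Step 2: +4 fires, +4 burnt (F count now 4)
Step 3: +6 fires, +4 burnt (F count now 6)
Step 4: +2 fires, +6 burnt (F count now 2)
Step 5: +2 fires, +2 burnt (F count now 2)
Step 6: +0 fires, +2 burnt (F count now 0)
Fire out after step 6
Initially T: 19, now '.': 29
Total burnt (originally-T cells now '.'): 18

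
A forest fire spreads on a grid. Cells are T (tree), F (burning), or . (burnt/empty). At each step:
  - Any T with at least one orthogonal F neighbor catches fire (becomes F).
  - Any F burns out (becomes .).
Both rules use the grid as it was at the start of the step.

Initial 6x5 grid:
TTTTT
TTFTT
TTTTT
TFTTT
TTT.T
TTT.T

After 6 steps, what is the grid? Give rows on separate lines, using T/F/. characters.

Step 1: 8 trees catch fire, 2 burn out
  TTFTT
  TF.FT
  TFFTT
  F.FTT
  TFT.T
  TTT.T
Step 2: 10 trees catch fire, 8 burn out
  TF.FT
  F...F
  F..FT
  ...FT
  F.F.T
  TFT.T
Step 3: 6 trees catch fire, 10 burn out
  F...F
  .....
  ....F
  ....F
  ....T
  F.F.T
Step 4: 1 trees catch fire, 6 burn out
  .....
  .....
  .....
  .....
  ....F
  ....T
Step 5: 1 trees catch fire, 1 burn out
  .....
  .....
  .....
  .....
  .....
  ....F
Step 6: 0 trees catch fire, 1 burn out
  .....
  .....
  .....
  .....
  .....
  .....

.....
.....
.....
.....
.....
.....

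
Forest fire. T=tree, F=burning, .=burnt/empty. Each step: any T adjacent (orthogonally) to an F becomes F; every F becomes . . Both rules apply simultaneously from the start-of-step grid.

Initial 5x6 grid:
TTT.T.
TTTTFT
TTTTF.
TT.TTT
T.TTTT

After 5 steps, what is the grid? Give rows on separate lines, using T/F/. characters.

Step 1: 5 trees catch fire, 2 burn out
  TTT.F.
  TTTF.F
  TTTF..
  TT.TFT
  T.TTTT
Step 2: 5 trees catch fire, 5 burn out
  TTT...
  TTF...
  TTF...
  TT.F.F
  T.TTFT
Step 3: 5 trees catch fire, 5 burn out
  TTF...
  TF....
  TF....
  TT....
  T.TF.F
Step 4: 5 trees catch fire, 5 burn out
  TF....
  F.....
  F.....
  TF....
  T.F...
Step 5: 2 trees catch fire, 5 burn out
  F.....
  ......
  ......
  F.....
  T.....

F.....
......
......
F.....
T.....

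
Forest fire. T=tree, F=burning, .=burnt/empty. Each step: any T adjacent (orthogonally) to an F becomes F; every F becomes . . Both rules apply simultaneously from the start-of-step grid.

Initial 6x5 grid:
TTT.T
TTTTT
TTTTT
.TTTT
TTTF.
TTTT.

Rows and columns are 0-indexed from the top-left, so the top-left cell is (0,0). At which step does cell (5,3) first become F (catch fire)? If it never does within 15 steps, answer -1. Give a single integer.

Step 1: cell (5,3)='F' (+3 fires, +1 burnt)
  -> target ignites at step 1
Step 2: cell (5,3)='.' (+5 fires, +3 burnt)
Step 3: cell (5,3)='.' (+6 fires, +5 burnt)
Step 4: cell (5,3)='.' (+4 fires, +6 burnt)
Step 5: cell (5,3)='.' (+4 fires, +4 burnt)
Step 6: cell (5,3)='.' (+2 fires, +4 burnt)
Step 7: cell (5,3)='.' (+1 fires, +2 burnt)
Step 8: cell (5,3)='.' (+0 fires, +1 burnt)
  fire out at step 8

1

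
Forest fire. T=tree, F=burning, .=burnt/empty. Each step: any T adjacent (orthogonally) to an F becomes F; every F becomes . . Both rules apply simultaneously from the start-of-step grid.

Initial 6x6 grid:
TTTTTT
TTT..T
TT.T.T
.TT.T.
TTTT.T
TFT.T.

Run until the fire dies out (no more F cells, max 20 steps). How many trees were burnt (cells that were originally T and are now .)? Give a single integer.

Answer: 21

Derivation:
Step 1: +3 fires, +1 burnt (F count now 3)
Step 2: +3 fires, +3 burnt (F count now 3)
Step 3: +3 fires, +3 burnt (F count now 3)
Step 4: +2 fires, +3 burnt (F count now 2)
Step 5: +3 fires, +2 burnt (F count now 3)
Step 6: +2 fires, +3 burnt (F count now 2)
Step 7: +1 fires, +2 burnt (F count now 1)
Step 8: +1 fires, +1 burnt (F count now 1)
Step 9: +1 fires, +1 burnt (F count now 1)
Step 10: +1 fires, +1 burnt (F count now 1)
Step 11: +1 fires, +1 burnt (F count now 1)
Step 12: +0 fires, +1 burnt (F count now 0)
Fire out after step 12
Initially T: 25, now '.': 32
Total burnt (originally-T cells now '.'): 21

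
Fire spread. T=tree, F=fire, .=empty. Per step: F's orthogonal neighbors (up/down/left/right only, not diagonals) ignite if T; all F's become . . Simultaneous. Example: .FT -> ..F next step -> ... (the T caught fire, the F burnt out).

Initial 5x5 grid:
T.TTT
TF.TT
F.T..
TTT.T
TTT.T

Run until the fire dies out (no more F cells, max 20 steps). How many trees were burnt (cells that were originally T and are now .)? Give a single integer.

Step 1: +2 fires, +2 burnt (F count now 2)
Step 2: +3 fires, +2 burnt (F count now 3)
Step 3: +2 fires, +3 burnt (F count now 2)
Step 4: +2 fires, +2 burnt (F count now 2)
Step 5: +0 fires, +2 burnt (F count now 0)
Fire out after step 5
Initially T: 16, now '.': 18
Total burnt (originally-T cells now '.'): 9

Answer: 9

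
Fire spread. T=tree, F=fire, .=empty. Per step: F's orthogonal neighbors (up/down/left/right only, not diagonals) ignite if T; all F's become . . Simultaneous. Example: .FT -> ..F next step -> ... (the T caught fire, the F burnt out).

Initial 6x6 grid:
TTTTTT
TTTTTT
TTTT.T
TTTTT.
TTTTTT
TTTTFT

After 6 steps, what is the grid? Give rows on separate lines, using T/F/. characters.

Step 1: 3 trees catch fire, 1 burn out
  TTTTTT
  TTTTTT
  TTTT.T
  TTTTT.
  TTTTFT
  TTTF.F
Step 2: 4 trees catch fire, 3 burn out
  TTTTTT
  TTTTTT
  TTTT.T
  TTTTF.
  TTTF.F
  TTF...
Step 3: 3 trees catch fire, 4 burn out
  TTTTTT
  TTTTTT
  TTTT.T
  TTTF..
  TTF...
  TF....
Step 4: 4 trees catch fire, 3 burn out
  TTTTTT
  TTTTTT
  TTTF.T
  TTF...
  TF....
  F.....
Step 5: 4 trees catch fire, 4 burn out
  TTTTTT
  TTTFTT
  TTF..T
  TF....
  F.....
  ......
Step 6: 5 trees catch fire, 4 burn out
  TTTFTT
  TTF.FT
  TF...T
  F.....
  ......
  ......

TTTFTT
TTF.FT
TF...T
F.....
......
......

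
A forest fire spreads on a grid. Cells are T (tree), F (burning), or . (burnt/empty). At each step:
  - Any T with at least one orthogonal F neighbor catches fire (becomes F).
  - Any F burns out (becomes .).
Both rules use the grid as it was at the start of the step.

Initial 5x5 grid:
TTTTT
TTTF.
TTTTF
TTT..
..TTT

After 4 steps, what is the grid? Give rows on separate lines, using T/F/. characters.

Step 1: 3 trees catch fire, 2 burn out
  TTTFT
  TTF..
  TTTF.
  TTT..
  ..TTT
Step 2: 4 trees catch fire, 3 burn out
  TTF.F
  TF...
  TTF..
  TTT..
  ..TTT
Step 3: 4 trees catch fire, 4 burn out
  TF...
  F....
  TF...
  TTF..
  ..TTT
Step 4: 4 trees catch fire, 4 burn out
  F....
  .....
  F....
  TF...
  ..FTT

F....
.....
F....
TF...
..FTT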